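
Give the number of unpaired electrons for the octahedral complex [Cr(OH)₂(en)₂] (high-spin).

Ligand charges: 2×(-1) from OH⁻ and 2×(+0) from en sum to -2; with overall charge +0, Cr is +2.
Cr²⁺: group 6, so d-count = 6 − 2 = 4.
Configuration: t₂g³ eg¹, giving 4 unpaired electrons.

4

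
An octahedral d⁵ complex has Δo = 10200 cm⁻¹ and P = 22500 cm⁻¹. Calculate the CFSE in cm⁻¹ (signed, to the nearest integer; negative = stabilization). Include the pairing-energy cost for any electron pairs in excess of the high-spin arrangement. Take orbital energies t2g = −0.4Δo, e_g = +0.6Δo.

0

With Δo < P the complex is high-spin.
Configuration: t2g^3 e_g^2.
Orbital CFSE = 0.0Δo = 0.0 × 10200 = 0 cm⁻¹.
High-spin has no excess pairs, so no pairing correction applies.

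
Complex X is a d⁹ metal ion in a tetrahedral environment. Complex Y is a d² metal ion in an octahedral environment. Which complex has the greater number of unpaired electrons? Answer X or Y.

X: With tetrahedral geometry the complex is necessarily high-spin; e⁴ t₂⁵ → 1 unpaired.
Y: t₂g² eg⁰ → 2 unpaired.
So Y has more unpaired electrons.

Y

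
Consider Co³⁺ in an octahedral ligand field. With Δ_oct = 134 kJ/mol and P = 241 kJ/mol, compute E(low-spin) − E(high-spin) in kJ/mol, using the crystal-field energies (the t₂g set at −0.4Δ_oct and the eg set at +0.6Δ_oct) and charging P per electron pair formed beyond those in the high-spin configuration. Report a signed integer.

214

Co is in group 9, so Co³⁺ is d⁶ (9 − 3 = 6).
High-spin: t₂g⁴ eg², CFSE = -0.4Δ_oct = -54 kJ/mol.
Low-spin: t₂g⁶ eg⁰, orbital CFSE = -2.4Δ_oct = -322 kJ/mol; plus 2 excess pairs × P = +482 kJ/mol; total 160 kJ/mol.
Thus E(LS) − E(HS) = 214 kJ/mol.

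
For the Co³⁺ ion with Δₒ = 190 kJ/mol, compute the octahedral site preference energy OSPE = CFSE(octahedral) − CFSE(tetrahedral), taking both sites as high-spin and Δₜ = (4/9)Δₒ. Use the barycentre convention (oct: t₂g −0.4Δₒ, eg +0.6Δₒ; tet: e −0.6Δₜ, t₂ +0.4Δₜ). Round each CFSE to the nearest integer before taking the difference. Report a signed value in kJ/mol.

Co sits in group 9; removing 3 electrons leaves Co³⁺ with 9 − 3 = 6 d electrons.
Octahedral (high-spin): t₂g⁴ eg², CFSE = 4(−0.4) + 2(+0.6) = -0.4Δₒ = -0.4 × 190 = -76 kJ/mol.
Tetrahedral: e³ t₂³, CFSE = 3(−0.6) + 3(+0.4) = -0.6Δₜ = -0.6 × (4/9) × 190 = -51 kJ/mol.
OSPE = -76 − (-51) = -25 kJ/mol.

-25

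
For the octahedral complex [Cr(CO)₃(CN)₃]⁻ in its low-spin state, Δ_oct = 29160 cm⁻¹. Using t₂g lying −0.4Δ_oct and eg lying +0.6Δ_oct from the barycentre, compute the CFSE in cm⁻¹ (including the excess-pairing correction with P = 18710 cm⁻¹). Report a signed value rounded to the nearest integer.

-27946

Ligand charges: 3×(+0) from CO and 3×(-1) from CN⁻ sum to -3; with overall charge -1, Cr is +2.
Cr is in group 6, so Cr²⁺ is d⁴ (6 − 2 = 4).
Electron filling gives t₂g⁴ eg⁰.
The orbital stabilization is -1.6Δ_oct = -1.6 × 29160 = -46656 cm⁻¹.
Relative to high-spin t₂g³ eg¹ (0 paired), the low-spin configuration has 1 additional pair, contributing +1 × 18710 = +18710 cm⁻¹.
Overall CFSE = -46656 + 18710 = -27946 cm⁻¹.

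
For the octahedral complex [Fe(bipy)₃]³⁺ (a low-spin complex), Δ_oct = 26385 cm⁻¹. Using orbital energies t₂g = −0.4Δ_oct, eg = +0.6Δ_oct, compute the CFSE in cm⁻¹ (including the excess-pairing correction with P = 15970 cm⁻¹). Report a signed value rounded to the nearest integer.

-20830

bipy is neutral, so the +3 overall charge sits on Fe: oxidation state +3.
Fe sits in group 8; removing 3 electrons leaves Fe³⁺ with 8 − 3 = 5 d electrons.
Configuration: t₂g⁵ eg⁰.
The orbital stabilization is -2.0Δ_oct = -2.0 × 26385 = -52770 cm⁻¹.
Pairing penalty: 2 pairs vs 0 in the high-spin reference → 2 extra × P = 31940 cm⁻¹.
Net CFSE = -52770 + 31940 = -20830 cm⁻¹.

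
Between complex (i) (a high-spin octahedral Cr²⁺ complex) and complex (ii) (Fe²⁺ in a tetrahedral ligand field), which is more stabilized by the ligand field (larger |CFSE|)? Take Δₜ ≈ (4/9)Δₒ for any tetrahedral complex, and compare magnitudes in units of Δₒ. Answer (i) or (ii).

(i): Cr is in group 6, so Cr²⁺ is d⁴ (6 − 2 = 4); t₂g³ eg¹, CFSE = -0.6Δₒ.
(ii): Group 8 minus oxidation state +2 gives a d⁶ configuration for Fe²⁺; Tetrahedral fields are weak (Δₜ ≈ 4/9 Δₒ), so electrons fill high-spin; e^3 t2^3, CFSE = -0.6Δₜ ≈ -0.27Δₒ.
So (i) has the larger |CFSE|.

(i)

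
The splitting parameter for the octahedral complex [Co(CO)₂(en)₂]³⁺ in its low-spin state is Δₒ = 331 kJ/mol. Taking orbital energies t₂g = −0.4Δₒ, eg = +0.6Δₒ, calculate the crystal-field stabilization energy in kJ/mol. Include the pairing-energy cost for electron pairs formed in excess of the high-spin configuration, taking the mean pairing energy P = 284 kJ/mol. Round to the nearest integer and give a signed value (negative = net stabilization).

Ligand charges: 2×(+0) from CO and 2×(+0) from en sum to +0; with overall charge +3, Co is +3.
Co sits in group 9; removing 3 electrons leaves Co³⁺ with 9 − 3 = 6 d electrons.
Configuration: t₂g⁶ eg⁰.
Orbital CFSE = 6(-0.4) + 0(0.6) = -2.4Δₒ = -2.4 × 331 = -794 kJ/mol.
Pairing penalty: 3 pairs vs 1 in the high-spin reference → 2 extra × P = 568 kJ/mol.
Combining: -794 + 568 = -226 kJ/mol.

-226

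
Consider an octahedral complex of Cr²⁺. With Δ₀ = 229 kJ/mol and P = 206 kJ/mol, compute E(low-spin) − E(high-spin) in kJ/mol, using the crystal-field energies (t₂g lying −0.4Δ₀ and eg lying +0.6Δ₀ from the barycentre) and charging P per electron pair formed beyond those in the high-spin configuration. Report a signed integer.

Cr²⁺: group 6, so d-count = 6 − 2 = 4.
High-spin: t₂g³ eg¹, CFSE = -0.6Δ₀ = -137 kJ/mol.
Low-spin t₂g⁴ eg⁰ gives -1.6Δ₀ = -366 kJ/mol, but forming 1 extra pair costs 1P = 206 kJ/mol, so E(LS) = -366 + 206 = -160 kJ/mol.
E(LS) − E(HS) = -160 − (-137) = -23 kJ/mol.

-23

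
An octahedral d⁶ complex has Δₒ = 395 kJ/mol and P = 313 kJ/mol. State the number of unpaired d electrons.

0

Since Δₒ = 395 kJ/mol > P = 313 kJ/mol, the complex adopts the low-spin configuration.
Filling d⁶ accordingly: t₂g⁶ eg⁰.
Unpaired electrons: 0.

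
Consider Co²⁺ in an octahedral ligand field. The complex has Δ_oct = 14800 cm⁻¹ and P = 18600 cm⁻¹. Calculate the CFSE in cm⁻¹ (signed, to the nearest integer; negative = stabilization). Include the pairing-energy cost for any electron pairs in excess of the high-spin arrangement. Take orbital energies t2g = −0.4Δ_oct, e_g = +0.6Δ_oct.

-11840

Co is in group 9, so Co²⁺ is d⁷ (9 − 2 = 7).
Δ_oct < P, so pairing is avoided: the ground state is high-spin.
Configuration: t2g^5 e_g^2.
Orbital CFSE = -0.8Δ_oct = -0.8 × 14800 = -11840 cm⁻¹.
High-spin has no excess pairs, so no pairing correction applies.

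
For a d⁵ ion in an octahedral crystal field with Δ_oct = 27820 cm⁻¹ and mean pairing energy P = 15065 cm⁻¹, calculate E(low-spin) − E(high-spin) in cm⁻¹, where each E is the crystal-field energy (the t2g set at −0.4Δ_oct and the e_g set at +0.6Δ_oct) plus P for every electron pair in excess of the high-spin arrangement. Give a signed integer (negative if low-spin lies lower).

-25510

In the high-spin limit (t2g^3 e_g^2) the orbital term is 0.0Δ_oct = 0 cm⁻¹, with no excess pairing.
For low-spin the configuration is t2g^5 e_g^0: orbital energy -2.0 × 27820 = -55640 cm⁻¹, and 2 additional pairs relative to high-spin add 30130 cm⁻¹, giving -25510 cm⁻¹.
The difference is -25510 − (0) = -25510 cm⁻¹, so low-spin lies lower.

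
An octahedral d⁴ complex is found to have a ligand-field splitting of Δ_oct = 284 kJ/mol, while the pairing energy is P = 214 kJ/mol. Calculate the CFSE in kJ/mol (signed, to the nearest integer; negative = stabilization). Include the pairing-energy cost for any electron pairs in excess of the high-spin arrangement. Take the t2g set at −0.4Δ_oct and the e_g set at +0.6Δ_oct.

Since Δ_oct = 284 kJ/mol > P = 214 kJ/mol, the complex adopts the low-spin configuration.
Filling d⁴ accordingly: t2g^4 e_g^0.
Orbital CFSE = -1.6Δ_oct = -1.6 × 284 = -454 kJ/mol.
Excess pairs vs high-spin: 1 − 0 = 1; pairing cost = +214 kJ/mol.
Net CFSE = -454 + 214 = -240 kJ/mol.

-240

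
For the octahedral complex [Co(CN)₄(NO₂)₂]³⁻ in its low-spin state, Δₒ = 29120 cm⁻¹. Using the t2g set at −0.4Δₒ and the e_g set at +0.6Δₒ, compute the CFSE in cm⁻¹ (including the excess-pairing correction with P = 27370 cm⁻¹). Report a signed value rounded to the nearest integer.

-15148

Ligand charges: 4×(-1) from CN⁻ and 2×(-1) from NO₂⁻ sum to -6; with overall charge -3, Co is +3.
Co is in group 9, so Co³⁺ is d⁶ (9 − 3 = 6).
The d⁶ electrons fill as t2g^6 e_g^0.
Orbital CFSE = 6(-0.4) + 0(0.6) = -2.4Δₒ = -2.4 × 29120 = -69888 cm⁻¹.
High-spin d⁶ would be t2g^4 e_g^2 with 1 pair; low-spin has 3, so 2 excess pairs cost +2P = +54740 cm⁻¹.
Net CFSE = -69888 + 54740 = -15148 cm⁻¹.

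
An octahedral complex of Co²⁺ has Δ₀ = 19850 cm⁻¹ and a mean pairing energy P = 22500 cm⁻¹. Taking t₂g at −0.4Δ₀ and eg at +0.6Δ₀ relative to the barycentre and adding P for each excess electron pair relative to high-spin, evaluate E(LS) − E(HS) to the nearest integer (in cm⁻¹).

Co²⁺: group 9, so d-count = 9 − 2 = 7.
High-spin d⁷ fills as t₂g⁵ eg² with CFSE 5(−0.4) + 2(+0.6) = -0.8Δ₀ = -15880 cm⁻¹.
Low-spin: t₂g⁶ eg¹, orbital CFSE = -1.8Δ₀ = -35730 cm⁻¹; plus 1 excess pair × P = +22500 cm⁻¹; total -13230 cm⁻¹.
The difference is -13230 − (-15880) = 2650 cm⁻¹, so high-spin lies lower.

2650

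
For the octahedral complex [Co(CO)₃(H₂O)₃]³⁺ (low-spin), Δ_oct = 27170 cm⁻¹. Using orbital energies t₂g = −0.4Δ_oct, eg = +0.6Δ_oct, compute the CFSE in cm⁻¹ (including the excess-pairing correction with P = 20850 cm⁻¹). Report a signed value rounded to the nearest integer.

-23508

Ligand charges: 3×(+0) from CO and 3×(+0) from H₂O sum to +0; with overall charge +3, Co is +3.
Group 9 minus oxidation state +3 gives a d⁶ configuration for Co³⁺.
Configuration: t₂g⁶ eg⁰.
The orbital stabilization is -2.4Δ_oct = -2.4 × 27170 = -65208 cm⁻¹.
Relative to high-spin t₂g⁴ eg² (1 paired), the low-spin configuration has 2 additional pairs, contributing +2 × 20850 = +41700 cm⁻¹.
Combining: -65208 + 41700 = -23508 cm⁻¹.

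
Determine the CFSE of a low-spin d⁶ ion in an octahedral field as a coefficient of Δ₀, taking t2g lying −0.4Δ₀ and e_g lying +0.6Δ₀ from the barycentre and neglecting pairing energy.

-2.4 Δ₀

Configuration: t2g^6 e_g^0.
CFSE = 6(-0.4Δ₀) + 0(0.6Δ₀) = -2.4Δ₀ + 0.0Δ₀ = -2.4Δ₀.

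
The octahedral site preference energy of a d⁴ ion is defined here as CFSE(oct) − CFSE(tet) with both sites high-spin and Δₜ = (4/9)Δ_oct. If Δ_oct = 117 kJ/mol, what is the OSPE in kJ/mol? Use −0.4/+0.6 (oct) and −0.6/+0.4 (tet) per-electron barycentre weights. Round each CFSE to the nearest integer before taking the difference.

-49

Octahedral high-spin t₂g³ eg¹: CFSE = -0.6 × 117 = -70 kJ/mol.
Tetrahedral e² t₂² gives -0.4Δₜ = -0.4 × (4/9) × 117 = -21 kJ/mol.
Subtracting, OSPE = -70 − (-21) = -49 kJ/mol.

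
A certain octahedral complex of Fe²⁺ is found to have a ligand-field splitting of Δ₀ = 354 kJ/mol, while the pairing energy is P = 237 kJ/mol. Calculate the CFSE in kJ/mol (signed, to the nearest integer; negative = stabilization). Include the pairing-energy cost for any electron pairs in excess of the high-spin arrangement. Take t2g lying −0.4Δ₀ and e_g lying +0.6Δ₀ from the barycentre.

-376

Group 8 minus oxidation state +2 gives a d⁶ configuration for Fe²⁺.
Δ₀ > P, so pairing is preferred: the ground state is low-spin.
That gives t2g^6 e_g^0.
Orbital CFSE = -2.4Δ₀ = -2.4 × 354 = -850 kJ/mol.
Excess pairs vs high-spin: 3 − 1 = 2; pairing cost = +474 kJ/mol.
Net CFSE = -850 + 474 = -376 kJ/mol.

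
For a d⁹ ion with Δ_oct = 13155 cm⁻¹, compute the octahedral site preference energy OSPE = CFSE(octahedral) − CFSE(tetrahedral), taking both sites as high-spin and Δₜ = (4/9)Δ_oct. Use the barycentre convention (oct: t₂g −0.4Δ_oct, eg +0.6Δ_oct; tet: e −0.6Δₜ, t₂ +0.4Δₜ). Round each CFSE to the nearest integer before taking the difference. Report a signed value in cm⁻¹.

-5554

Octahedral (high-spin): t₂g⁶ eg³, CFSE = 6(−0.4) + 3(+0.6) = -0.6Δ_oct = -0.6 × 13155 = -7893 cm⁻¹.
Tetrahedral e⁴ t₂⁵ gives -0.4Δₜ = -0.4 × (4/9) × 13155 = -2339 cm⁻¹.
OSPE = -7893 − (-2339) = -5554 cm⁻¹.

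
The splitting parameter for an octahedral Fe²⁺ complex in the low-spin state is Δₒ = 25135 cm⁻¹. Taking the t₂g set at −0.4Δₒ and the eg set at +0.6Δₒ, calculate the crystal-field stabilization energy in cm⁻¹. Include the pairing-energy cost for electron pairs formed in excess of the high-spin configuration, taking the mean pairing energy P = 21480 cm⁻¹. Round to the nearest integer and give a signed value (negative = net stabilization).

Group 8 minus oxidation state +2 gives a d⁶ configuration for Fe²⁺.
Electron filling gives t₂g⁶ eg⁰.
The orbital stabilization is -2.4Δₒ = -2.4 × 25135 = -60324 cm⁻¹.
High-spin d⁶ would be t₂g⁴ eg² with 1 pair; low-spin has 3, so 2 excess pairs cost +2P = +42960 cm⁻¹.
Combining: -60324 + 42960 = -17364 cm⁻¹.

-17364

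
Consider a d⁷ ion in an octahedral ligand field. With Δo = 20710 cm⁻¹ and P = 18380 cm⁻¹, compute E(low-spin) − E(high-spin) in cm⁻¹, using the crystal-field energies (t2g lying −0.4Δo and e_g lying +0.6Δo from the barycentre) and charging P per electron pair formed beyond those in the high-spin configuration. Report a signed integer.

-2330

High-spin d⁷ fills as t2g^5 e_g^2 with CFSE 5(−0.4) + 2(+0.6) = -0.8Δo = -16568 cm⁻¹.
Low-spin t2g^6 e_g^1 gives -1.8Δo = -37278 cm⁻¹, but forming 1 extra pair costs 1P = 18380 cm⁻¹, so E(LS) = -37278 + 18380 = -18898 cm⁻¹.
The difference is -18898 − (-16568) = -2330 cm⁻¹, so low-spin lies lower.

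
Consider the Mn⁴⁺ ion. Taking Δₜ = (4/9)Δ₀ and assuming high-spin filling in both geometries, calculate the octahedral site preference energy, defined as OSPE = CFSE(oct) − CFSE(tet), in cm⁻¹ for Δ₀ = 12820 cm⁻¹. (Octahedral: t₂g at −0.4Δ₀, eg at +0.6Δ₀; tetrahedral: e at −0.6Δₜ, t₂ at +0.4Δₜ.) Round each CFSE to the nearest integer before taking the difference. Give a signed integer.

-10826

Mn is in group 7, so Mn⁴⁺ is d³ (7 − 4 = 3).
Octahedral (high-spin): t2g^3 e_g^0, CFSE = 3(−0.4) + 0(+0.6) = -1.2Δ₀ = -1.2 × 12820 = -15384 cm⁻¹.
Tetrahedral e^2 t2^1 gives -0.8Δₜ = -0.8 × (4/9) × 12820 = -4558 cm⁻¹.
OSPE = CFSE(oct) − CFSE(tet) = -15384 − (-4558) = -10826 cm⁻¹.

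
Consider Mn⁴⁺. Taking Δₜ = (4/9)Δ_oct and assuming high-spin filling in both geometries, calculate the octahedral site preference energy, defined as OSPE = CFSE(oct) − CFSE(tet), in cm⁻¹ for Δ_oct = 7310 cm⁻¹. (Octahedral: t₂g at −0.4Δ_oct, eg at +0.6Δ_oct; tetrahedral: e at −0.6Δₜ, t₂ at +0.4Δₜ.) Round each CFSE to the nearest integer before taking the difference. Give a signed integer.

-6173

Group 7 minus oxidation state +4 gives a d³ configuration for Mn⁴⁺.
In an octahedral site d³ (HS) is t₂g³ eg⁰, giving CFSE(oct) = -1.2Δ_oct = -8772 cm⁻¹.
Tetrahedral e² t₂¹ gives -0.8Δₜ = -0.8 × (4/9) × 7310 = -2599 cm⁻¹.
OSPE = -8772 − (-2599) = -6173 cm⁻¹.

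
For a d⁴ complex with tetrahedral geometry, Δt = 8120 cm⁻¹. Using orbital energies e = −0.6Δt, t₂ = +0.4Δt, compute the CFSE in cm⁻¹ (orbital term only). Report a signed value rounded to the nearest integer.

Tetrahedral fields are weak (Δₜ ≈ 4/9 Δₒ), so electrons fill high-spin.
Electron filling gives e² t₂².
Orbital CFSE = 2(-0.6) + 2(0.4) = -0.4Δt = -0.4 × 8120 = -3248 cm⁻¹.

-3248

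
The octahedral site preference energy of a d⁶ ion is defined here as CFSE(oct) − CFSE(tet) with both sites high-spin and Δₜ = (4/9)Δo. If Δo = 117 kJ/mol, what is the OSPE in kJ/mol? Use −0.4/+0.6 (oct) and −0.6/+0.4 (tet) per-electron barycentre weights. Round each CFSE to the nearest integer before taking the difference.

-16

Octahedral high-spin t₂g⁴ eg²: CFSE = -0.4 × 117 = -47 kJ/mol.
Tetrahedral e³ t₂³ gives -0.6Δₜ = -0.6 × (4/9) × 117 = -31 kJ/mol.
OSPE = -47 − (-31) = -16 kJ/mol.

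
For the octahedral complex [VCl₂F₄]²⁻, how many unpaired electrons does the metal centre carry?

Ligand charges: 2×(-1) from Cl⁻ and 4×(-1) from F⁻ sum to -6; with overall charge -2, V is +4.
V is in group 5, so V⁴⁺ is d¹ (5 − 4 = 1).
Configuration: t2g^1 e_g^0, giving 1 unpaired electron.

1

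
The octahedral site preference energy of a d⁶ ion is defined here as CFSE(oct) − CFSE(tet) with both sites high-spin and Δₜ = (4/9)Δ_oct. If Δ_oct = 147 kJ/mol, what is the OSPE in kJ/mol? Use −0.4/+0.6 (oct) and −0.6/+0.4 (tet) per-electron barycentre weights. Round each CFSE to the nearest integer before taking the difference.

-20

In an octahedral site d⁶ (HS) is t₂g⁴ eg², giving CFSE(oct) = -0.4Δ_oct = -59 kJ/mol.
Tetrahedral: e³ t₂³, CFSE = 3(−0.6) + 3(+0.4) = -0.6Δₜ = -0.6 × (4/9) × 147 = -39 kJ/mol.
OSPE = -59 − (-39) = -20 kJ/mol.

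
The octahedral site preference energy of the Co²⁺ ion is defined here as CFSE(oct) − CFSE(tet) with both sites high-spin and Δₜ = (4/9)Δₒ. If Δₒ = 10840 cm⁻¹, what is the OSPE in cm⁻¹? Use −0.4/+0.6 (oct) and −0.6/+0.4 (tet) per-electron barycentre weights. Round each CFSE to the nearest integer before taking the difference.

Group 9 minus oxidation state +2 gives a d⁷ configuration for Co²⁺.
Octahedral (high-spin): t₂g⁵ eg², CFSE = 5(−0.4) + 2(+0.6) = -0.8Δₒ = -0.8 × 10840 = -8672 cm⁻¹.
Tetrahedral: e⁴ t₂³, CFSE = 4(−0.6) + 3(+0.4) = -1.2Δₜ = -1.2 × (4/9) × 10840 = -5781 cm⁻¹.
Subtracting, OSPE = -8672 − (-5781) = -2891 cm⁻¹.

-2891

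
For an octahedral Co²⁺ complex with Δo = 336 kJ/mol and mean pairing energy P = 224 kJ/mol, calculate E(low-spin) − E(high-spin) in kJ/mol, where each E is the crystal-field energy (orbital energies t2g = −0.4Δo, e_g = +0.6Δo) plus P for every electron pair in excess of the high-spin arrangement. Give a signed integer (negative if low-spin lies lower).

Group 9 minus oxidation state +2 gives a d⁷ configuration for Co²⁺.
High-spin d⁷ fills as t2g^5 e_g^2 with CFSE 5(−0.4) + 2(+0.6) = -0.8Δo = -269 kJ/mol.
For low-spin the configuration is t2g^6 e_g^1: orbital energy -1.8 × 336 = -605 kJ/mol, and 1 additional pair relative to high-spin adds 224 kJ/mol, giving -381 kJ/mol.
The difference is -381 − (-269) = -112 kJ/mol, so low-spin lies lower.

-112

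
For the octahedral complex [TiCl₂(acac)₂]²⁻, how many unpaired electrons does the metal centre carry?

Ligand charges: 2×(-1) from Cl⁻ and 2×(-1) from acac⁻ sum to -4; with overall charge -2, Ti is +2.
Ti²⁺: group 4, so d-count = 4 − 2 = 2.
Configuration: t₂g² eg⁰, giving 2 unpaired electrons.

2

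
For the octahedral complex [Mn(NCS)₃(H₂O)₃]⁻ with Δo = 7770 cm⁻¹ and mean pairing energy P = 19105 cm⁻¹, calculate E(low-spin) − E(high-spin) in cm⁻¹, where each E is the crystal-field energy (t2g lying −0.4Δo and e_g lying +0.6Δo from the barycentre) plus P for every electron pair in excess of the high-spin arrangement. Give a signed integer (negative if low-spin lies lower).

22670

Ligand charges: 3×(-1) from NCS⁻ and 3×(+0) from H₂O sum to -3; with overall charge -1, Mn is +2.
Mn²⁺: group 7, so d-count = 7 − 2 = 5.
High-spin: t2g^3 e_g^2, CFSE = 0.0Δo = 0 cm⁻¹.
Low-spin: t2g^5 e_g^0, orbital CFSE = -2.0Δo = -15540 cm⁻¹; plus 2 excess pairs × P = +38210 cm⁻¹; total 22670 cm⁻¹.
E(LS) − E(HS) = 22670 − (0) = 22670 cm⁻¹.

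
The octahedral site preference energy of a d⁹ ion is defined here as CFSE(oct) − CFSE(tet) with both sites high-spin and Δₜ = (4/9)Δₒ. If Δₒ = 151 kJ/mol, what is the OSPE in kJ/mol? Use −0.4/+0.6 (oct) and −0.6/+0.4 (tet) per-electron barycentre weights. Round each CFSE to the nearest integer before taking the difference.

-64

In an octahedral site d⁹ (HS) is t₂g⁶ eg³, giving CFSE(oct) = -0.6Δₒ = -91 kJ/mol.
In a tetrahedral site the filling is e⁴ t₂⁵: CFSE(tet) = -0.4Δₜ = -0.4 × (4/9)(151) = -27 kJ/mol.
OSPE = -91 − (-27) = -64 kJ/mol.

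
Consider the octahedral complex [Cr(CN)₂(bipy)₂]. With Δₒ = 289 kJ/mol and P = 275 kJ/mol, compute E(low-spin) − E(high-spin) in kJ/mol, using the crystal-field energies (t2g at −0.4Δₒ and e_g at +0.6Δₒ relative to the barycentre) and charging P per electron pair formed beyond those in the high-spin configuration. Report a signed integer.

-14

Ligand charges: 2×(-1) from CN⁻ and 2×(+0) from bipy sum to -2; with overall charge +0, Cr is +2.
Cr sits in group 6; removing 2 electrons leaves Cr²⁺ with 6 − 2 = 4 d electrons.
In the high-spin limit (t2g^3 e_g^1) the orbital term is -0.6Δₒ = -173 kJ/mol, with no excess pairing.
Low-spin: t2g^4 e_g^0, orbital CFSE = -1.6Δₒ = -462 kJ/mol; plus 1 excess pair × P = +275 kJ/mol; total -187 kJ/mol.
E(LS) − E(HS) = -187 − (-173) = -14 kJ/mol.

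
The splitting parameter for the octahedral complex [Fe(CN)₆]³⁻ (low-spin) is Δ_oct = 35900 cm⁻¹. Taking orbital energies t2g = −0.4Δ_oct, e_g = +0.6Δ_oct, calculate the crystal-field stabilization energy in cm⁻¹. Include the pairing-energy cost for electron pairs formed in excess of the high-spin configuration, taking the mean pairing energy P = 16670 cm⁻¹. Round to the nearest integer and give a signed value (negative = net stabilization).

-38460

Each CN⁻ contributes -1; 6 × (-1) = -6. With overall charge -3, Fe is in the +3 oxidation state.
Group 8 minus oxidation state +3 gives a d⁵ configuration for Fe³⁺.
The d⁵ electrons fill as t2g^5 e_g^0.
CFSE(orbital) = 5×(-0.4Δ_oct) + 0×(0.6Δ_oct) = -2.0Δ_oct; with Δ_oct = 35900 cm⁻¹ that is -71800 cm⁻¹.
Relative to high-spin t2g^3 e_g^2 (0 paired), the low-spin configuration has 2 additional pairs, contributing +2 × 16670 = +33340 cm⁻¹.
Combining: -71800 + 33340 = -38460 cm⁻¹.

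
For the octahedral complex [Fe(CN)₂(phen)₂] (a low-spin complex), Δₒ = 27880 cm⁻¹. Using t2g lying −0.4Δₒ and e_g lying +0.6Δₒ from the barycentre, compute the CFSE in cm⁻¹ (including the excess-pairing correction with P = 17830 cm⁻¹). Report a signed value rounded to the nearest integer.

Ligand charges: 2×(-1) from CN⁻ and 2×(+0) from phen sum to -2; with overall charge +0, Fe is +2.
Group 8 minus oxidation state +2 gives a d⁶ configuration for Fe²⁺.
The d⁶ electrons fill as t2g^6 e_g^0.
CFSE(orbital) = 6×(-0.4Δₒ) + 0×(0.6Δₒ) = -2.4Δₒ; with Δₒ = 27880 cm⁻¹ that is -66912 cm⁻¹.
High-spin d⁶ would be t2g^4 e_g^2 with 1 pair; low-spin has 3, so 2 excess pairs cost +2P = +35660 cm⁻¹.
Net CFSE = -66912 + 35660 = -31252 cm⁻¹.

-31252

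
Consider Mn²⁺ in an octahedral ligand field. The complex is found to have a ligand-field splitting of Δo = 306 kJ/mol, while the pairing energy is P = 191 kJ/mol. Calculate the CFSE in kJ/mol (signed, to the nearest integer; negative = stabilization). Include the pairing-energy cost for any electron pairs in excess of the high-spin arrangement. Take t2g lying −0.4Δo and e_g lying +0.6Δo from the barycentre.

Mn²⁺: group 7, so d-count = 7 − 2 = 5.
Δo > P, so pairing is preferred: the ground state is low-spin.
Filling d⁵ accordingly: t2g^5 e_g^0.
Orbital CFSE = -2.0Δo = -2.0 × 306 = -612 kJ/mol.
Excess pairs vs high-spin: 2 − 0 = 2; pairing cost = +382 kJ/mol.
Net CFSE = -612 + 382 = -230 kJ/mol.

-230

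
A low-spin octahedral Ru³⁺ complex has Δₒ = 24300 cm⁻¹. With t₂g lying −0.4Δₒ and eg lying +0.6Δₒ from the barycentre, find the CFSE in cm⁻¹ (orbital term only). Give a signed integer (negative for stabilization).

Group 8 minus oxidation state +3 gives a d⁵ configuration for Ru³⁺.
Electron filling gives t₂g⁵ eg⁰.
The orbital stabilization is -2.0Δₒ = -2.0 × 24300 = -48600 cm⁻¹.

-48600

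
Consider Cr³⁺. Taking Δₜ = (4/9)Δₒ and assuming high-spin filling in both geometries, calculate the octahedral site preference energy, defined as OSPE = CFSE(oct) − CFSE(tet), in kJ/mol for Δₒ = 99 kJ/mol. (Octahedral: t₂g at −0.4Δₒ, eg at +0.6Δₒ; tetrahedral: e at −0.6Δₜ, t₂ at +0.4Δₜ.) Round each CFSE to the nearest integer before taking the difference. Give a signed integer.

Cr is in group 6, so Cr³⁺ is d³ (6 − 3 = 3).
Octahedral high-spin t2g^3 e_g^0: CFSE = -1.2 × 99 = -119 kJ/mol.
Tetrahedral: e^2 t2^1, CFSE = 2(−0.6) + 1(+0.4) = -0.8Δₜ = -0.8 × (4/9) × 99 = -35 kJ/mol.
OSPE = CFSE(oct) − CFSE(tet) = -119 − (-35) = -84 kJ/mol.

-84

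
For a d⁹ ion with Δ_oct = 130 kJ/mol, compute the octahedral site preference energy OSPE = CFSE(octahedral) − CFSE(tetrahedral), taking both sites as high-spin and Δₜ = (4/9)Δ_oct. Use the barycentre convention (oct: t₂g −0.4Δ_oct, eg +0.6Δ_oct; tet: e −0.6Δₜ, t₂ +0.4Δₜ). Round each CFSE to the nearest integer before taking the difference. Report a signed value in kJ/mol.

Octahedral high-spin t2g^6 e_g^3: CFSE = -0.6 × 130 = -78 kJ/mol.
Tetrahedral: e^4 t2^5, CFSE = 4(−0.6) + 5(+0.4) = -0.4Δₜ = -0.4 × (4/9) × 130 = -23 kJ/mol.
OSPE = CFSE(oct) − CFSE(tet) = -78 − (-23) = -55 kJ/mol.

-55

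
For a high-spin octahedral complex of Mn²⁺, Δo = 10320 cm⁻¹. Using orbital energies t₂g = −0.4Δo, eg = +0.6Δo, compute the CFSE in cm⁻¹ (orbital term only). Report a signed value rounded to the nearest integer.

0

Mn²⁺: group 7, so d-count = 7 − 2 = 5.
The d⁵ electrons fill as t₂g³ eg².
CFSE(orbital) = 3×(-0.4Δo) + 2×(0.6Δo) = 0.0Δo; with Δo = 10320 cm⁻¹ that is 0 cm⁻¹.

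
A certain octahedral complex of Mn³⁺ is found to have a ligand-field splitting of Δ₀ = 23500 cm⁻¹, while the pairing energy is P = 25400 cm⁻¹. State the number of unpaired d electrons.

4

Group 7 minus oxidation state +3 gives a d⁴ configuration for Mn³⁺.
Δ₀ < P, so pairing is avoided: the ground state is high-spin.
Filling d⁴ accordingly: t2g^3 e_g^1.
Unpaired electrons: 4.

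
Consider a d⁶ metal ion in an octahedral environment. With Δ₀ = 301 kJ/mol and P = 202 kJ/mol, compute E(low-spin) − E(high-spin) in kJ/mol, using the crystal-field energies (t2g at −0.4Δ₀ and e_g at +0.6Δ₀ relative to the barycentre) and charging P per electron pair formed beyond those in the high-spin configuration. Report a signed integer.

-198

High-spin: t2g^4 e_g^2, CFSE = -0.4Δ₀ = -120 kJ/mol.
For low-spin the configuration is t2g^6 e_g^0: orbital energy -2.4 × 301 = -722 kJ/mol, and 2 additional pairs relative to high-spin add 404 kJ/mol, giving -318 kJ/mol.
The difference is -318 − (-120) = -198 kJ/mol, so low-spin lies lower.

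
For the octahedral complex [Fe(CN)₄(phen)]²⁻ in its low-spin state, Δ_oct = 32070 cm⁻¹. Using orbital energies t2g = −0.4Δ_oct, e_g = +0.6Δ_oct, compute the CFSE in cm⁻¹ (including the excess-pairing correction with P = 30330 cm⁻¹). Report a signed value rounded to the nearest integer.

-16308

Ligand charges: 4×(-1) from CN⁻ and 1×(+0) from phen sum to -4; with overall charge -2, Fe is +2.
Fe²⁺: group 8, so d-count = 8 − 2 = 6.
Electron filling gives t2g^6 e_g^0.
CFSE(orbital) = 6×(-0.4Δ_oct) + 0×(0.6Δ_oct) = -2.4Δ_oct; with Δ_oct = 32070 cm⁻¹ that is -76968 cm⁻¹.
Relative to high-spin t2g^4 e_g^2 (1 paired), the low-spin configuration has 2 additional pairs, contributing +2 × 30330 = +60660 cm⁻¹.
Net CFSE = -76968 + 60660 = -16308 cm⁻¹.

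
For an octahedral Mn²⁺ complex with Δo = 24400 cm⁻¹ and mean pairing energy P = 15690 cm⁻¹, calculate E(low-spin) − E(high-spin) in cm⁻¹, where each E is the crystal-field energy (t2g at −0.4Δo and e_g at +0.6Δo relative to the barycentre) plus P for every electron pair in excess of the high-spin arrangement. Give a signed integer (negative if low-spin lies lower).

Group 7 minus oxidation state +2 gives a d⁵ configuration for Mn²⁺.
High-spin: t2g^3 e_g^2, CFSE = 0.0Δo = 0 cm⁻¹.
For low-spin the configuration is t2g^5 e_g^0: orbital energy -2.0 × 24400 = -48800 cm⁻¹, and 2 additional pairs relative to high-spin add 31380 cm⁻¹, giving -17420 cm⁻¹.
Thus E(LS) − E(HS) = -17420 cm⁻¹.

-17420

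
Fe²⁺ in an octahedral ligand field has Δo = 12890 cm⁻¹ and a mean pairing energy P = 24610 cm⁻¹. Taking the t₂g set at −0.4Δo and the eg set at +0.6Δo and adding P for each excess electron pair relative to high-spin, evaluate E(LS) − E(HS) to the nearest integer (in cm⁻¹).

Fe²⁺: group 8, so d-count = 8 − 2 = 6.
High-spin: t₂g⁴ eg², CFSE = -0.4Δo = -5156 cm⁻¹.
Low-spin t₂g⁶ eg⁰ gives -2.4Δo = -30936 cm⁻¹, but forming 2 extra pairs costs 2P = 49220 cm⁻¹, so E(LS) = -30936 + 49220 = 18284 cm⁻¹.
E(LS) − E(HS) = 18284 − (-5156) = 23440 cm⁻¹.

23440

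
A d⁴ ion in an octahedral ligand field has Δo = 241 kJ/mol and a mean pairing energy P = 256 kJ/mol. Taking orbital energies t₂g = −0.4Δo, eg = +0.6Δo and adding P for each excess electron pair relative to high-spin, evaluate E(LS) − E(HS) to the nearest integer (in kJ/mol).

15

High-spin: t₂g³ eg¹, CFSE = -0.6Δo = -145 kJ/mol.
Low-spin: t₂g⁴ eg⁰, orbital CFSE = -1.6Δo = -386 kJ/mol; plus 1 excess pair × P = +256 kJ/mol; total -130 kJ/mol.
E(LS) − E(HS) = -130 − (-145) = 15 kJ/mol.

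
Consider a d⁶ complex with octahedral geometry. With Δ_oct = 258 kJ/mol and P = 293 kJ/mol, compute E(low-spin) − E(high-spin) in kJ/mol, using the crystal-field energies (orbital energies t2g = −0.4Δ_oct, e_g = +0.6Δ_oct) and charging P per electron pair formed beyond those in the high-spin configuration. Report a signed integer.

High-spin d⁶ fills as t2g^4 e_g^2 with CFSE 4(−0.4) + 2(+0.6) = -0.4Δ_oct = -103 kJ/mol.
For low-spin the configuration is t2g^6 e_g^0: orbital energy -2.4 × 258 = -619 kJ/mol, and 2 additional pairs relative to high-spin add 586 kJ/mol, giving -33 kJ/mol.
The difference is -33 − (-103) = 70 kJ/mol, so high-spin lies lower.

70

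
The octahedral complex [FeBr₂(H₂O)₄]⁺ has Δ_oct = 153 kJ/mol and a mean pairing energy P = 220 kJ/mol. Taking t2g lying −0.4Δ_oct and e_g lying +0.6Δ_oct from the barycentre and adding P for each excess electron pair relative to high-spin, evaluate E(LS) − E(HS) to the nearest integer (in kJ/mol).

134

Ligand charges: 2×(-1) from Br⁻ and 4×(+0) from H₂O sum to -2; with overall charge +1, Fe is +3.
Group 8 minus oxidation state +3 gives a d⁵ configuration for Fe³⁺.
In the high-spin limit (t2g^3 e_g^2) the orbital term is 0.0Δ_oct = 0 kJ/mol, with no excess pairing.
Low-spin: t2g^5 e_g^0, orbital CFSE = -2.0Δ_oct = -306 kJ/mol; plus 2 excess pairs × P = +440 kJ/mol; total 134 kJ/mol.
The difference is 134 − (0) = 134 kJ/mol, so high-spin lies lower.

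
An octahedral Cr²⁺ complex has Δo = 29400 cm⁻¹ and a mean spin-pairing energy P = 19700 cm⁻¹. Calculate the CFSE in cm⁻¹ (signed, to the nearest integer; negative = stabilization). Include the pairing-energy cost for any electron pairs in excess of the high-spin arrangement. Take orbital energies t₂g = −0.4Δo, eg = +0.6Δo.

-27340

Cr sits in group 6; removing 2 electrons leaves Cr²⁺ with 6 − 2 = 4 d electrons.
Here Δo > P (29400 > 19700), so the low-spin state is favoured.
Filling d⁴ accordingly: t₂g⁴ eg⁰.
Orbital CFSE = -1.6Δo = -1.6 × 29400 = -47040 cm⁻¹.
Excess pairs vs high-spin: 1 − 0 = 1; pairing cost = +19700 cm⁻¹.
Net CFSE = -47040 + 19700 = -27340 cm⁻¹.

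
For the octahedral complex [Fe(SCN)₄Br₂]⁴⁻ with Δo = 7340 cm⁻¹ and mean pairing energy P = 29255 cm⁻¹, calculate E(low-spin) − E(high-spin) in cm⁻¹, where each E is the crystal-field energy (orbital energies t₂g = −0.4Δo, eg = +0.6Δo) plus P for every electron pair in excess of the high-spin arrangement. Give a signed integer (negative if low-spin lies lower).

Ligand charges: 4×(-1) from SCN⁻ and 2×(-1) from Br⁻ sum to -6; with overall charge -4, Fe is +2.
Group 8 minus oxidation state +2 gives a d⁶ configuration for Fe²⁺.
High-spin: t₂g⁴ eg², CFSE = -0.4Δo = -2936 cm⁻¹.
Low-spin t₂g⁶ eg⁰ gives -2.4Δo = -17616 cm⁻¹, but forming 2 extra pairs costs 2P = 58510 cm⁻¹, so E(LS) = -17616 + 58510 = 40894 cm⁻¹.
The difference is 40894 − (-2936) = 43830 cm⁻¹, so high-spin lies lower.

43830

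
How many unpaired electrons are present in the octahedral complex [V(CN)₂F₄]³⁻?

2

Ligand charges: 2×(-1) from CN⁻ and 4×(-1) from F⁻ sum to -6; with overall charge -3, V is +3.
V is in group 5, so V³⁺ is d² (5 − 3 = 2).
Configuration: t2g^2 e_g^0, giving 2 unpaired electrons.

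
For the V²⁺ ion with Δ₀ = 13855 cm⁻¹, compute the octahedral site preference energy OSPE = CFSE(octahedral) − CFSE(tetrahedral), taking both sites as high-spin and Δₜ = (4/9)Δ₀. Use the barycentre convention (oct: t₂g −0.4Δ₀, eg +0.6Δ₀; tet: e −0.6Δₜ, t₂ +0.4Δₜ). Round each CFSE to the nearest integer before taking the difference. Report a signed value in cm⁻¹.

-11700

Group 5 minus oxidation state +2 gives a d³ configuration for V²⁺.
Octahedral high-spin t2g^3 e_g^0: CFSE = -1.2 × 13855 = -16626 cm⁻¹.
Tetrahedral: e^2 t2^1, CFSE = 2(−0.6) + 1(+0.4) = -0.8Δₜ = -0.8 × (4/9) × 13855 = -4926 cm⁻¹.
OSPE = -16626 − (-4926) = -11700 cm⁻¹.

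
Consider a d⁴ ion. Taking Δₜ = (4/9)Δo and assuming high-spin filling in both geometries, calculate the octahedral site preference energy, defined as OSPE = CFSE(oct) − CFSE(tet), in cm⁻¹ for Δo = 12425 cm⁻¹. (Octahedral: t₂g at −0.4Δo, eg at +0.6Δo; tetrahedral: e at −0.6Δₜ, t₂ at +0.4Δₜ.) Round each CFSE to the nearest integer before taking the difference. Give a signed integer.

Octahedral high-spin t₂g³ eg¹: CFSE = -0.6 × 12425 = -7455 cm⁻¹.
Tetrahedral: e² t₂², CFSE = 2(−0.6) + 2(+0.4) = -0.4Δₜ = -0.4 × (4/9) × 12425 = -2209 cm⁻¹.
OSPE = CFSE(oct) − CFSE(tet) = -7455 − (-2209) = -5246 cm⁻¹.

-5246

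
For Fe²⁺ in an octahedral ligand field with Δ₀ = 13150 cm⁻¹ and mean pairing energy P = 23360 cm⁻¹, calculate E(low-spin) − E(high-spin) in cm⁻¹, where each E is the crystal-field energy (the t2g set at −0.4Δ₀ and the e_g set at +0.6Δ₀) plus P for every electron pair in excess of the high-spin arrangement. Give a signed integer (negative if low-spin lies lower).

20420

Fe is in group 8, so Fe²⁺ is d⁶ (8 − 2 = 6).
High-spin: t2g^4 e_g^2, CFSE = -0.4Δ₀ = -5260 cm⁻¹.
Low-spin t2g^6 e_g^0 gives -2.4Δ₀ = -31560 cm⁻¹, but forming 2 extra pairs costs 2P = 46720 cm⁻¹, so E(LS) = -31560 + 46720 = 15160 cm⁻¹.
Thus E(LS) − E(HS) = 20420 cm⁻¹.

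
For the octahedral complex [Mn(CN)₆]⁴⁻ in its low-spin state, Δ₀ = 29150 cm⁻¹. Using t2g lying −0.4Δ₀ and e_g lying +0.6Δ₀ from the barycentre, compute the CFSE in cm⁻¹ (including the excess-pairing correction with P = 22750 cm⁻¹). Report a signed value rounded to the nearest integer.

-12800

Each CN⁻ contributes -1; 6 × (-1) = -6. With overall charge -4, Mn is in the +2 oxidation state.
Mn is in group 7, so Mn²⁺ is d⁵ (7 − 2 = 5).
Electron filling gives t2g^5 e_g^0.
Orbital CFSE = 5(-0.4) + 0(0.6) = -2.0Δ₀ = -2.0 × 29150 = -58300 cm⁻¹.
High-spin d⁵ would be t2g^3 e_g^2 with 0 pairs; low-spin has 2, so 2 excess pairs cost +2P = +45500 cm⁻¹.
Net CFSE = -58300 + 45500 = -12800 cm⁻¹.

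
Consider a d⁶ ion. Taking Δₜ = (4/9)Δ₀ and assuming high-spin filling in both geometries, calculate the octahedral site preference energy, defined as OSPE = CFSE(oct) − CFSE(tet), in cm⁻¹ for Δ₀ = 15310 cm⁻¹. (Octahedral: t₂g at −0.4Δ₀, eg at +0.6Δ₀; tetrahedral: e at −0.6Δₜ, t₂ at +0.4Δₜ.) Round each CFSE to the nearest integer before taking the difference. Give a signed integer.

In an octahedral site d⁶ (HS) is t2g^4 e_g^2, giving CFSE(oct) = -0.4Δ₀ = -6124 cm⁻¹.
Tetrahedral e^3 t2^3 gives -0.6Δₜ = -0.6 × (4/9) × 15310 = -4083 cm⁻¹.
OSPE = -6124 − (-4083) = -2041 cm⁻¹.

-2041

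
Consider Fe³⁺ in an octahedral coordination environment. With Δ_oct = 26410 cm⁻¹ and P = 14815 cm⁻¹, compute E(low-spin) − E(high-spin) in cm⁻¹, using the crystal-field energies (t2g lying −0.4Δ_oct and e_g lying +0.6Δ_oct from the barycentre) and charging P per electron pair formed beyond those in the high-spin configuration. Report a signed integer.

-23190

Fe sits in group 8; removing 3 electrons leaves Fe³⁺ with 8 − 3 = 5 d electrons.
High-spin d⁵ fills as t2g^3 e_g^2 with CFSE 3(−0.4) + 2(+0.6) = 0.0Δ_oct = 0 cm⁻¹.
Low-spin t2g^5 e_g^0 gives -2.0Δ_oct = -52820 cm⁻¹, but forming 2 extra pairs costs 2P = 29630 cm⁻¹, so E(LS) = -52820 + 29630 = -23190 cm⁻¹.
E(LS) − E(HS) = -23190 − (0) = -23190 cm⁻¹.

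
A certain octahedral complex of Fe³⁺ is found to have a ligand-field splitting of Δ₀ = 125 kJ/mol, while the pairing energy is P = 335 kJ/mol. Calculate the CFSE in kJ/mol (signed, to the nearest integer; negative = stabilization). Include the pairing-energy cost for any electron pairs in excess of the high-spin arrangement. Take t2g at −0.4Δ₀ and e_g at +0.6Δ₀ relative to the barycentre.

Fe sits in group 8; removing 3 electrons leaves Fe³⁺ with 8 − 3 = 5 d electrons.
Here Δ₀ < P (125 < 335), so the high-spin state is favoured.
Configuration: t2g^3 e_g^2.
Orbital CFSE = 0.0Δ₀ = 0.0 × 125 = 0 kJ/mol.
High-spin has no excess pairs, so no pairing correction applies.

0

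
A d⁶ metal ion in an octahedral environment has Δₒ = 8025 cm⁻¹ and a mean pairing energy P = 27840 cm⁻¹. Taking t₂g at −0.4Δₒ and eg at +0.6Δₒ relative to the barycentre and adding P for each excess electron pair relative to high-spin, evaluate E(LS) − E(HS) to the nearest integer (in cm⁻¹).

39630

In the high-spin limit (t₂g⁴ eg²) the orbital term is -0.4Δₒ = -3210 cm⁻¹, with no excess pairing.
For low-spin the configuration is t₂g⁶ eg⁰: orbital energy -2.4 × 8025 = -19260 cm⁻¹, and 2 additional pairs relative to high-spin add 55680 cm⁻¹, giving 36420 cm⁻¹.
Thus E(LS) − E(HS) = 39630 cm⁻¹.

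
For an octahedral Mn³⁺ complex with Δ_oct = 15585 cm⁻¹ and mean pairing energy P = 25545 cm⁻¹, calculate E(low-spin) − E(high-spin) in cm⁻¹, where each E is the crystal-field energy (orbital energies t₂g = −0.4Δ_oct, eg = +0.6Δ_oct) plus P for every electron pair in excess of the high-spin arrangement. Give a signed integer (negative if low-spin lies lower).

9960

Mn sits in group 7; removing 3 electrons leaves Mn³⁺ with 7 − 3 = 4 d electrons.
In the high-spin limit (t₂g³ eg¹) the orbital term is -0.6Δ_oct = -9351 cm⁻¹, with no excess pairing.
Low-spin: t₂g⁴ eg⁰, orbital CFSE = -1.6Δ_oct = -24936 cm⁻¹; plus 1 excess pair × P = +25545 cm⁻¹; total 609 cm⁻¹.
E(LS) − E(HS) = 609 − (-9351) = 9960 cm⁻¹.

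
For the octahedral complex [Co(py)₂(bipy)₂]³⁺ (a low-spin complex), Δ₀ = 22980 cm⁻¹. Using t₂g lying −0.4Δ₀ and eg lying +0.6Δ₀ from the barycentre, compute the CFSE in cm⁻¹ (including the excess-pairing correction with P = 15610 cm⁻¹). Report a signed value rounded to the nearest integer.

-23932

Ligand charges: 2×(+0) from py and 2×(+0) from bipy sum to +0; with overall charge +3, Co is +3.
Co is in group 9, so Co³⁺ is d⁶ (9 − 3 = 6).
Electron filling gives t₂g⁶ eg⁰.
Orbital CFSE = 6(-0.4) + 0(0.6) = -2.4Δ₀ = -2.4 × 22980 = -55152 cm⁻¹.
High-spin d⁶ would be t₂g⁴ eg² with 1 pair; low-spin has 3, so 2 excess pairs cost +2P = +31220 cm⁻¹.
Combining: -55152 + 31220 = -23932 cm⁻¹.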